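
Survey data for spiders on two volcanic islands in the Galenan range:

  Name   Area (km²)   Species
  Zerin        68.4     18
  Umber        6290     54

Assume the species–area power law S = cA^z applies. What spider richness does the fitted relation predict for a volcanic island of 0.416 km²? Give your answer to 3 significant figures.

z = ln(54/18) / ln(6290/68.4) = 1.0986 / 4.5213 = 0.2430
c = 18 / 68.4^0.2430 = 18 / 2.792 = 6.447
S₃ = 6.447 × 0.416^0.2430 = 6.447 × 0.8081 ≈ 5.21

5.21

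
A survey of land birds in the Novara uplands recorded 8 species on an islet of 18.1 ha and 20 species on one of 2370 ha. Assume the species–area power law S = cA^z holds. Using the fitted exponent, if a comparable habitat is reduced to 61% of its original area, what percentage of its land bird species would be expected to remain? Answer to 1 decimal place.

91.1%

z = ln(20/8) / ln(2370/18.1) = 0.9163 / 4.8747 = 0.1880
S_new/S_old = (A_new/A_old)^z = 0.61^0.1880 = exp(0.1880 × -0.4943) = 0.9113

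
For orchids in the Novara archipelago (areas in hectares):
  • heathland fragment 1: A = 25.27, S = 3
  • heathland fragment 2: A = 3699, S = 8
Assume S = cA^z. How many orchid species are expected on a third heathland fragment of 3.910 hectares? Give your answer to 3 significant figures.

z = ln(8/3) / ln(3699/25.27) = 0.9808 / 4.9862 = 0.1967
c = 3 / 25.27^0.1967 = 3 / 1.888 = 1.589
S₃ = 1.589 × 3.91^0.1967 = 1.589 × 1.308 ≈ 2.078

2.08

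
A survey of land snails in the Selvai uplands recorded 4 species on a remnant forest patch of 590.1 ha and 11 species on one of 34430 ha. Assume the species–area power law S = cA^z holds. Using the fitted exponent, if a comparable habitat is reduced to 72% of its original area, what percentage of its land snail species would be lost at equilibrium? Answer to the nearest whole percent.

8%

z = ln(11/4) / ln(34430/590.1) = 1.0116 / 4.0664 = 0.2488
S_new/S_old = (A_new/A_old)^z = 0.72^0.2488 = exp(0.2488 × -0.3285) = 0.9215
Fraction lost = 1 − 0.9215 = 0.07847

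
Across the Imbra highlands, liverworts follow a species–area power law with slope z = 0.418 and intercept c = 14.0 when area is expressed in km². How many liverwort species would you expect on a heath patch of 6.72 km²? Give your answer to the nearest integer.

S = 14 × 6.72^0.418
ln S = ln 14 + 0.418 × ln 6.72 = 2.6391 + 0.418 × 1.9051 = 3.4354
S = e^3.4354 ≈ 31.04

31 species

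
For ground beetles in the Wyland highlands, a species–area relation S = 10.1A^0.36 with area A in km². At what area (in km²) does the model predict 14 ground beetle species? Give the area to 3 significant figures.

2.48 km²

14 = 10.1 × A^0.36  ⇒  A^0.36 = 14/10.1 = 1.386
ln A = ln(1.386) / 0.36 = 0.3265 / 0.36 = 0.9070
A = e^0.9070 ≈ 2.477 km²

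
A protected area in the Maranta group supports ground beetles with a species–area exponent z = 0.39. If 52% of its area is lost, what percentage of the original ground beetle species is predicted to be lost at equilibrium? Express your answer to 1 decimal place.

24.9%

S_new/S_old = (A_new/A_old)^z = 0.48^0.39
= exp(0.39 × ln 0.48) = exp(0.39 × -0.7340) = exp(-0.2862) ≈ 0.7511
Fraction lost = 1 − 0.7511 = 0.2489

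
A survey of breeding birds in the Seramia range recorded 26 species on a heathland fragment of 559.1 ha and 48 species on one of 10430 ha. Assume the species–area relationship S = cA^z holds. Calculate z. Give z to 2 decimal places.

Taking logs: ln S = ln c + z ln A, so z = (ln S₂ − ln S₁)/(ln A₂ − ln A₁).
z = ln(48/26) / ln(10430/559.1) = ln(1.846) / ln(18.65) = 0.6131 / 2.9261 = 0.2095

0.21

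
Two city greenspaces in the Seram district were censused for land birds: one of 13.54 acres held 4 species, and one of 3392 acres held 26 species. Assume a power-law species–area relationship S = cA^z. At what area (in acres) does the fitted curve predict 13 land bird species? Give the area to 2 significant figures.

z = ln(26/4) / ln(3392/13.54) = 1.8718 / 5.5235 = 0.3389
c = 4 / 13.54^0.3389 = 4 / 2.418 = 1.654
A = (13/1.654)^(1/0.3389) ⇒ ln A = ln(7.859)/0.3389 = 6.0838
A = e^6.0838 ≈ 438.7 acres

440 acres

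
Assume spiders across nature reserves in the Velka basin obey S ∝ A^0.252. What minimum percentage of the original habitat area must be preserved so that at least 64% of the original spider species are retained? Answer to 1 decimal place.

17.0%

Need (A_new/A_old)^0.252 = 0.64, so A_new/A_old = 0.64^(1/0.252) = 0.64^3.968
ln(A_new/A_old) = ln 0.64 / 0.252 = -0.4463 / 0.252 = -1.7710
A_new/A_old = e^-1.7710 ≈ 0.1702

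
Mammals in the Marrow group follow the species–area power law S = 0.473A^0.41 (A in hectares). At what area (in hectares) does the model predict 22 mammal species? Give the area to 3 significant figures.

11700 hectares

22 = 0.473 × A^0.41  ⇒  A^0.41 = 22/0.473 = 46.51
ln A = ln(46.51) / 0.41 = 3.8397 / 0.41 = 9.3651
A = e^9.3651 ≈ 11674 hectares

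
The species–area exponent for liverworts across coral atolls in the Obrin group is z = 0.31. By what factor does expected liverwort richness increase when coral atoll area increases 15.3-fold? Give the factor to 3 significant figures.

2.33

S₂/S₁ = (A₂/A₁)^z = 15.3^0.31
ln(S₂/S₁) = 0.31 × ln 15.3 = 0.31 × 2.7279 = 0.8456
S₂/S₁ = e^0.8456 ≈ 2.329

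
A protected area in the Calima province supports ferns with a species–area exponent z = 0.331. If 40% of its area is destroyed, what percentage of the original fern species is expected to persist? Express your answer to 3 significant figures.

S_new/S_old = (A_new/A_old)^z = 0.6^0.331
= exp(0.331 × ln 0.6) = exp(0.331 × -0.5108) = exp(-0.1691) ≈ 0.8444

84.4%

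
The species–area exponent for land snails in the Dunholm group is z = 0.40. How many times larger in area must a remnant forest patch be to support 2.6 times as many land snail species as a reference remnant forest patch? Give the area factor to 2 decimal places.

10.90

(A₂/A₁)^0.4 = 2.6, so A₂/A₁ = 2.6^(1/0.4) = 2.6^2.5
ln(A₂/A₁) = ln 2.6 / 0.4 = 0.9555 / 0.4 = 2.3888
A₂/A₁ = e^2.3888 ≈ 10.9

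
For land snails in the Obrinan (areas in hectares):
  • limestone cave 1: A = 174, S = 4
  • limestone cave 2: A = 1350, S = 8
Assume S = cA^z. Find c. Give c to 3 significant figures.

z = ln(S₂/S₁) / ln(A₂/A₁) = ln(8/4) / ln(1350/174) = 0.6931 / 2.0488 = 0.3383
c = S₁ / A₁^z = 4 / 174^0.3383 = 4 / 5.728 = 0.6983

0.698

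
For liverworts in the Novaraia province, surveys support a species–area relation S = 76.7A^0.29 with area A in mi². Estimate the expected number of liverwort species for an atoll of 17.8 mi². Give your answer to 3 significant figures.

177

S = 76.7 × 17.8^0.29 = 76.7 × 2.305 ≈ 176.8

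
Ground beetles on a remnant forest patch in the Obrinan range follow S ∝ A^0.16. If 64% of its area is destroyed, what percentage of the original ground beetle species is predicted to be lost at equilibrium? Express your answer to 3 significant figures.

15.1%

S_new/S_old = (A_new/A_old)^z = 0.36^0.16
= exp(0.16 × ln 0.36) = exp(0.16 × -1.0217) = exp(-0.1635) ≈ 0.8492
Fraction lost = 1 − 0.8492 = 0.1508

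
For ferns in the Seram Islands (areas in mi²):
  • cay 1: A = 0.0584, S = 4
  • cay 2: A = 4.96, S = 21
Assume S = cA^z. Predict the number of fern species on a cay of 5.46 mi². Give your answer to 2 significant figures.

z = ln(21/4) / ln(4.96/0.0584) = 1.6582 / 4.4418 = 0.3733
c = 4 / 0.0584^0.3733 = 4 / 0.3463 = 11.55
S₃ = 11.55 × 5.46^0.3733 = 11.55 × 1.885 ≈ 21.77

22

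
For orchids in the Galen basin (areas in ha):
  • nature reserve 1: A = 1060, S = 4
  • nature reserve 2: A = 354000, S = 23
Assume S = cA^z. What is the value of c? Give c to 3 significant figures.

0.491

z = ln(S₂/S₁) / ln(A₂/A₁) = ln(23/4) / ln(354000/1060) = 1.7492 / 5.8110 = 0.3010
c = S₁ / A₁^z = 4 / 1060^0.3010 = 4 / 8.141 = 0.4914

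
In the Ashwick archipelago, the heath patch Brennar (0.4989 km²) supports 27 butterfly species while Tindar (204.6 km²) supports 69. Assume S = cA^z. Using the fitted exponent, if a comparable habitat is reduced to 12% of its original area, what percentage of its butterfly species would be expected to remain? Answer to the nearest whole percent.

z = ln(69/27) / ln(204.6/0.4989) = 0.9383 / 6.0164 = 0.1560
S_new/S_old = (A_new/A_old)^z = 0.12^0.1560 = exp(0.1560 × -2.1203) = 0.7185

72%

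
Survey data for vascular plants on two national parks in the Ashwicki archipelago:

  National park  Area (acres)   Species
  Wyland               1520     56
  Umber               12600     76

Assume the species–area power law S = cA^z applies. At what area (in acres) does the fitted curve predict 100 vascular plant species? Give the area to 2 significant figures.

z = ln(76/56) / ln(12600/1520) = 0.3054 / 2.1150 = 0.1444
c = 56 / 1520^0.1444 = 56 / 2.88 = 19.44
A = (100/19.44)^(1/0.1444) ⇒ ln A = ln(5.143)/0.1444 = 11.3421
A = e^11.3421 ≈ 84299 acres

84000 acres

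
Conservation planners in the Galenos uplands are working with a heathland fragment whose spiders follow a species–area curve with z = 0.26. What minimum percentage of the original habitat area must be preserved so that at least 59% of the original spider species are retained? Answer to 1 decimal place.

Need (A_new/A_old)^0.26 = 0.59, so A_new/A_old = 0.59^(1/0.26) = 0.59^3.846
ln(A_new/A_old) = ln 0.59 / 0.26 = -0.5276 / 0.26 = -2.0294
A_new/A_old = e^-2.0294 ≈ 0.1314

13.1%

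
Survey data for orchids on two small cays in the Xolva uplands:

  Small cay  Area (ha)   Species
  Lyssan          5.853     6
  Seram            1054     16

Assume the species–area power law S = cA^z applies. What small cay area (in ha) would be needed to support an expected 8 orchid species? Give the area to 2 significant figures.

27 ha

z = ln(16/6) / ln(1054/5.853) = 0.9808 / 5.1934 = 0.1889
c = 6 / 5.853^0.1889 = 6 / 1.396 = 4.298
A = (8/4.298)^(1/0.1889) ⇒ ln A = ln(1.862)/0.1889 = 3.2902
A = e^3.2902 ≈ 26.85 ha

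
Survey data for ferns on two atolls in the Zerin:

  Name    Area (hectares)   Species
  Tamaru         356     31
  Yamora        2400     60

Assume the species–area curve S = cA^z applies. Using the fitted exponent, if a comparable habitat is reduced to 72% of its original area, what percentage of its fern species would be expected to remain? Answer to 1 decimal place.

z = ln(60/31) / ln(2400/356) = 0.6604 / 1.9083 = 0.3460
S_new/S_old = (A_new/A_old)^z = 0.72^0.3460 = exp(0.3460 × -0.3285) = 0.8925

89.3%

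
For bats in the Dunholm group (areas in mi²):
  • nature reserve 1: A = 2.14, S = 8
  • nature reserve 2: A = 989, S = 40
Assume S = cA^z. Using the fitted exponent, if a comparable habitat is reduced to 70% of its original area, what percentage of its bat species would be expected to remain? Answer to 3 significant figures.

91.1%

z = ln(40/8) / ln(989/2.14) = 1.6094 / 6.1359 = 0.2623
S_new/S_old = (A_new/A_old)^z = 0.7^0.2623 = exp(0.2623 × -0.3567) = 0.9107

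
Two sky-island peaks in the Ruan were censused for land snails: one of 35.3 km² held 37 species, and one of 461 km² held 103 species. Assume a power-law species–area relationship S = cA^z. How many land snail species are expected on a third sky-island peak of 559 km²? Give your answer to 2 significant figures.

110

z = ln(103/37) / ln(461/35.3) = 1.0238 / 2.5695 = 0.3984
c = 37 / 35.3^0.3984 = 37 / 4.137 = 8.943
S₃ = 8.943 × 559^0.3984 = 8.943 × 12.44 ≈ 111.2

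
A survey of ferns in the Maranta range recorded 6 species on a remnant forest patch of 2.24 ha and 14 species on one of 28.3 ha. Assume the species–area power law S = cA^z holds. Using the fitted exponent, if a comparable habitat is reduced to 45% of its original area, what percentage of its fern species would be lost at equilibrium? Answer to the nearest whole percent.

z = ln(14/6) / ln(28.3/2.24) = 0.8473 / 2.5364 = 0.3341
S_new/S_old = (A_new/A_old)^z = 0.45^0.3341 = exp(0.3341 × -0.7985) = 0.7659
Fraction lost = 1 − 0.7659 = 0.2341

23%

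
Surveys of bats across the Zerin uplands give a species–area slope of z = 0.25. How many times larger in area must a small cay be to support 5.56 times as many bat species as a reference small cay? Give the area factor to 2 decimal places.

(A₂/A₁)^0.25 = 5.56, so A₂/A₁ = 5.56^(1/0.25) = 5.56^4
ln(A₂/A₁) = ln 5.56 / 0.25 = 1.7156 / 0.25 = 6.8624
A₂/A₁ = e^6.8624 ≈ 955.7

955.65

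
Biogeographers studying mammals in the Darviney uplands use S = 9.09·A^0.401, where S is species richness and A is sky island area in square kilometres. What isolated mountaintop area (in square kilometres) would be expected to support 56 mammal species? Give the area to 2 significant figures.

93 square kilometres

56 = 9.09 × A^0.401  ⇒  A^0.401 = 56/9.09 = 6.161
ln A = ln(6.161) / 0.401 = 1.8182 / 0.401 = 4.5341
A = e^4.5341 ≈ 93.14 square kilometres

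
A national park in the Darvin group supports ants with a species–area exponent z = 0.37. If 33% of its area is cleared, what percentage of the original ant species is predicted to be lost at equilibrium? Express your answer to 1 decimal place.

S_new/S_old = (A_new/A_old)^z = 0.67^0.37
= exp(0.37 × ln 0.67) = exp(0.37 × -0.4005) = exp(-0.1482) ≈ 0.8623
Fraction lost = 1 − 0.8623 = 0.1377

13.8%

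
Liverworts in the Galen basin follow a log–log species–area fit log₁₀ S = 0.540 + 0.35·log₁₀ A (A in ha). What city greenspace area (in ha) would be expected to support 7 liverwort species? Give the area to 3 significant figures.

7.44 ha

7 = 3.467 × A^0.35  ⇒  A^0.35 = 7/3.467 = 2.019
ln A = ln(2.019) / 0.35 = 0.7025 / 0.35 = 2.0072
A = e^2.0072 ≈ 7.442 ha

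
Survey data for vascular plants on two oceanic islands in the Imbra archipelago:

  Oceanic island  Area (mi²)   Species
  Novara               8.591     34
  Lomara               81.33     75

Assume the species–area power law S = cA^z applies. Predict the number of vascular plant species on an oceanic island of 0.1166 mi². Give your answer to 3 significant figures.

7.49

z = ln(75/34) / ln(81.33/8.591) = 0.7911 / 2.2478 = 0.3520
c = 34 / 8.591^0.3520 = 34 / 2.132 = 15.95
S₃ = 15.95 × 0.1166^0.3520 = 15.95 × 0.4694 ≈ 7.486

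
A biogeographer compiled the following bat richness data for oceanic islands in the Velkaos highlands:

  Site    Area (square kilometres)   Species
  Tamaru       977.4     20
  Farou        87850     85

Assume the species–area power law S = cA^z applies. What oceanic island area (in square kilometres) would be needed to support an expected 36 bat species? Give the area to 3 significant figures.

6080 square kilometres

z = ln(85/20) / ln(87850/977.4) = 1.4469 / 4.4985 = 0.3216
c = 20 / 977.4^0.3216 = 20 / 9.157 = 2.184
A = (36/2.184)^(1/0.3216) ⇒ ln A = ln(16.48)/0.3216 = 8.7123
A = e^8.7123 ≈ 6077 square kilometres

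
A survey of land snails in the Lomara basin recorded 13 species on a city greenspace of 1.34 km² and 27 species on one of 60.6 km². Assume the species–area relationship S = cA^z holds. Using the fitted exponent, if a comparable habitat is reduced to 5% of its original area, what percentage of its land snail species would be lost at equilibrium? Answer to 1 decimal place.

z = ln(27/13) / ln(60.6/1.34) = 0.7309 / 3.8116 = 0.1918
S_new/S_old = (A_new/A_old)^z = 0.05^0.1918 = exp(0.1918 × -2.9957) = 0.563
Fraction lost = 1 − 0.563 = 0.437

43.7%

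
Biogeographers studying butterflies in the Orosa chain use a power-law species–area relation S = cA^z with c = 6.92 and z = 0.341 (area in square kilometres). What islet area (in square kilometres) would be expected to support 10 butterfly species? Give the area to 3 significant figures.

10 = 6.92 × A^0.341  ⇒  A^0.341 = 10/6.92 = 1.445
ln A = ln(1.445) / 0.341 = 0.3682 / 0.341 = 1.0797
A = e^1.0797 ≈ 2.944 square kilometres

2.94 square kilometres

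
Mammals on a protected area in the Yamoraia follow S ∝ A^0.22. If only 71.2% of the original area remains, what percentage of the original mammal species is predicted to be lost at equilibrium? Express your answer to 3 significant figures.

S_new/S_old = (A_new/A_old)^z = 0.712^0.22
= exp(0.22 × ln 0.712) = exp(0.22 × -0.3397) = exp(-0.0747) ≈ 0.928
Fraction lost = 1 − 0.928 = 0.07201

7.20%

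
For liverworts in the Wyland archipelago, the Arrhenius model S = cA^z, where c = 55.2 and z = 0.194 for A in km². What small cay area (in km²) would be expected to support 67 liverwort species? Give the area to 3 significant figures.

67 = 55.2 × A^0.194  ⇒  A^0.194 = 67/55.2 = 1.214
ln A = ln(1.214) / 0.194 = 0.1937 / 0.194 = 0.9986
A = e^0.9986 ≈ 2.714 km²

2.71 km²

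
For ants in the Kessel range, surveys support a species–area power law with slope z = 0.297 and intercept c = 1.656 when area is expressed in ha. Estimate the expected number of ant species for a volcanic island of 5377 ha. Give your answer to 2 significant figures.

21

S = 1.656 × 5377^0.297
ln S = ln 1.656 + 0.297 × ln 5377 = 0.5044 + 0.297 × 8.5899 = 3.0556
S = e^3.0556 ≈ 21.23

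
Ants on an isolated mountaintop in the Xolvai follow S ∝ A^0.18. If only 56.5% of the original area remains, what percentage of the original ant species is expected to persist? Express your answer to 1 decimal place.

S_new/S_old = (A_new/A_old)^z = 0.565^0.18
= exp(0.18 × ln 0.565) = exp(0.18 × -0.5709) = exp(-0.1028) ≈ 0.9023

90.2%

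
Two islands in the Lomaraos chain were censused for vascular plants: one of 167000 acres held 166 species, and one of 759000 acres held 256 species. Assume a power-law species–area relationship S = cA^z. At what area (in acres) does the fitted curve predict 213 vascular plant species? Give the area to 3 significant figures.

399000 acres

z = ln(256/166) / ln(759000/167000) = 0.4332 / 1.5140 = 0.2861
c = 166 / 167000^0.2861 = 166 / 31.21 = 5.318
A = (213/5.318)^(1/0.2861) ⇒ ln A = ln(40.05)/0.2861 = 12.8971
A = e^12.8971 ≈ 399142 acres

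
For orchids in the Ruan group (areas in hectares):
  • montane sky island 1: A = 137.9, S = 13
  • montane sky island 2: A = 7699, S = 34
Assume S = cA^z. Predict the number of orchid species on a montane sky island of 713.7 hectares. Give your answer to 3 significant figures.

19.3

z = ln(34/13) / ln(7699/137.9) = 0.9614 / 4.0223 = 0.2390
c = 13 / 137.9^0.2390 = 13 / 3.246 = 4.004
S₃ = 4.004 × 713.7^0.2390 = 4.004 × 4.809 ≈ 19.26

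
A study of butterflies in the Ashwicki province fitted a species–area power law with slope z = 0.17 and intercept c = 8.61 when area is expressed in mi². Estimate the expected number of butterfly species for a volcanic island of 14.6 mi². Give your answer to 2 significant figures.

S = 8.61 × 14.6^0.17
ln S = ln 8.61 + 0.17 × ln 14.6 = 2.1529 + 0.17 × 2.6810 = 2.6087
S = e^2.6087 ≈ 13.58

14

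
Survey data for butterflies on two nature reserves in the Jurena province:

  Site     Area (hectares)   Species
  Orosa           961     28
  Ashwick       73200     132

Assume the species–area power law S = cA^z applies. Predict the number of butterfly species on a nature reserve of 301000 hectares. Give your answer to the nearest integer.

219

z = ln(132/28) / ln(73200/961) = 1.5506 / 4.3330 = 0.3579
c = 28 / 961^0.3579 = 28 / 11.68 = 2.398
S₃ = 2.398 × 301000^0.3579 = 2.398 × 91.32 ≈ 218.9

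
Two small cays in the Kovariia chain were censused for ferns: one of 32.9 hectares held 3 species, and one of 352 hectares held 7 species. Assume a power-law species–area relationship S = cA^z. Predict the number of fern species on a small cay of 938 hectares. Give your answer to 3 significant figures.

z = ln(7/3) / ln(352/32.9) = 0.8473 / 2.3702 = 0.3575
c = 3 / 32.9^0.3575 = 3 / 3.486 = 0.8605
S₃ = 0.8605 × 938^0.3575 = 0.8605 × 11.55 ≈ 9.937

9.94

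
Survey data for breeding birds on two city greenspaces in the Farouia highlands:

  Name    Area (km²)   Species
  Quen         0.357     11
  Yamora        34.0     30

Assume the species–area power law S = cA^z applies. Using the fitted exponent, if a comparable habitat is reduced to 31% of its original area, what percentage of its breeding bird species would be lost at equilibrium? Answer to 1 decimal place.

22.7%

z = ln(30/11) / ln(34/0.357) = 1.0033 / 4.5564 = 0.2202
S_new/S_old = (A_new/A_old)^z = 0.31^0.2202 = exp(0.2202 × -1.1712) = 0.7727
Fraction lost = 1 − 0.7727 = 0.2273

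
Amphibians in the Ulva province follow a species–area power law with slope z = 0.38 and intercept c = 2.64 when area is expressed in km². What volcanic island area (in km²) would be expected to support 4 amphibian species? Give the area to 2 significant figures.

4 = 2.64 × A^0.38  ⇒  A^0.38 = 4/2.64 = 1.515
ln A = ln(1.515) / 0.38 = 0.4155 / 0.38 = 1.0935
A = e^1.0935 ≈ 2.985 km²

3.0 km²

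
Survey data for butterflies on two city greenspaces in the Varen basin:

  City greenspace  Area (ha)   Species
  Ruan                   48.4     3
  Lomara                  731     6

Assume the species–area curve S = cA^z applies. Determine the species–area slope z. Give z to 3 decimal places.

0.255

Taking logs: ln S = ln c + z ln A, so z = (ln S₂ − ln S₁)/(ln A₂ − ln A₁).
z = ln(6/3) / ln(731/48.4) = ln(2) / ln(15.1) = 0.6931 / 2.7149 = 0.2553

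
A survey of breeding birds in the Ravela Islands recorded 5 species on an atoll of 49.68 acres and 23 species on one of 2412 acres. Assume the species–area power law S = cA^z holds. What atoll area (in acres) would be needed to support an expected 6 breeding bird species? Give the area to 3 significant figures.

79.0 acres

z = ln(23/5) / ln(2412/49.68) = 1.5261 / 3.8826 = 0.3930
c = 5 / 49.68^0.3930 = 5 / 4.642 = 1.077
A = (6/1.077)^(1/0.3930) ⇒ ln A = ln(5.57)/0.3930 = 4.3695
A = e^4.3695 ≈ 79 acres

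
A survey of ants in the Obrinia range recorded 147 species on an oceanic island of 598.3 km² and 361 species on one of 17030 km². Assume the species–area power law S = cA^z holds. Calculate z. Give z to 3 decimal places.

Taking logs: ln S = ln c + z ln A, so z = (ln S₂ − ln S₁)/(ln A₂ − ln A₁).
z = ln(361/147) / ln(17030/598.3) = ln(2.456) / ln(28.46) = 0.8984 / 3.3486 = 0.2683

0.268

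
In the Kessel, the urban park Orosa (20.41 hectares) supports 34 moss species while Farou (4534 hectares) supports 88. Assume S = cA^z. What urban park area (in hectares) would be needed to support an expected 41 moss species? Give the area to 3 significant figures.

z = ln(88/34) / ln(4534/20.41) = 0.9510 / 5.4033 = 0.1760
c = 34 / 20.41^0.1760 = 34 / 1.7 = 20
A = (41/20)^(1/0.1760) ⇒ ln A = ln(2.05)/0.1760 = 4.0797
A = e^4.0797 ≈ 59.13 hectares

59.1 hectares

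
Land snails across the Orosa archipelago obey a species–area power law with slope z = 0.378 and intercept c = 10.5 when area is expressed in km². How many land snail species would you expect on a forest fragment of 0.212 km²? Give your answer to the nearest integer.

6 species

S = 10.5 × 0.212^0.378
ln S = ln 10.5 + 0.378 × ln 0.212 = 2.3514 + 0.378 × -1.5512 = 1.7650
S = e^1.7650 ≈ 5.842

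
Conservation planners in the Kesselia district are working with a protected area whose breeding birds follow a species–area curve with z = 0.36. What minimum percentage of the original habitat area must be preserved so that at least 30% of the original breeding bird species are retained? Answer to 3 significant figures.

3.53%

Need (A_new/A_old)^0.36 = 0.3, so A_new/A_old = 0.3^(1/0.36) = 0.3^2.778
ln(A_new/A_old) = ln 0.3 / 0.36 = -1.2040 / 0.36 = -3.3444
A_new/A_old = e^-3.3444 ≈ 0.03528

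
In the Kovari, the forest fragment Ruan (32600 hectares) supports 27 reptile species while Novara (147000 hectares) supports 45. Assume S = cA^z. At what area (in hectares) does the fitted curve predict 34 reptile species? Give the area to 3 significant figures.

64300 hectares

z = ln(45/27) / ln(147000/32600) = 0.5108 / 1.5061 = 0.3392
c = 27 / 32600^0.3392 = 27 / 33.94 = 0.7955
A = (34/0.7955)^(1/0.3392) ⇒ ln A = ln(42.74)/0.3392 = 11.0717
A = e^11.0717 ≈ 64328 hectares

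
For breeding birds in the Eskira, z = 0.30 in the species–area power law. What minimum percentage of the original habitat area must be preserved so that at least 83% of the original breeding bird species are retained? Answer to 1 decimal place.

53.7%

Need (A_new/A_old)^0.3 = 0.83, so A_new/A_old = 0.83^(1/0.3) = 0.83^3.333
ln(A_new/A_old) = ln 0.83 / 0.3 = -0.1863 / 0.3 = -0.6211
A_new/A_old = e^-0.6211 ≈ 0.5374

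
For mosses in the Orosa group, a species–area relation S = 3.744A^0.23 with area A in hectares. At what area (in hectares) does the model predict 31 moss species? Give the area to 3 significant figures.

31 = 3.744 × A^0.23  ⇒  A^0.23 = 31/3.744 = 8.28
ln A = ln(8.28) / 0.23 = 2.1138 / 0.23 = 9.1906
A = e^9.1906 ≈ 9804 hectares

9800 hectares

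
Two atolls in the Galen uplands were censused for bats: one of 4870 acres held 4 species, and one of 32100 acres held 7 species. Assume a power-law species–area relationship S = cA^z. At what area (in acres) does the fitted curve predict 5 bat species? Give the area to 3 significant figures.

z = ln(7/4) / ln(32100/4870) = 0.5596 / 1.8858 = 0.2968
c = 4 / 4870^0.2968 = 4 / 12.43 = 0.3219
A = (5/0.3219)^(1/0.2968) ⇒ ln A = ln(15.53)/0.2968 = 9.2428
A = e^9.2428 ≈ 10330 acres

10300 acres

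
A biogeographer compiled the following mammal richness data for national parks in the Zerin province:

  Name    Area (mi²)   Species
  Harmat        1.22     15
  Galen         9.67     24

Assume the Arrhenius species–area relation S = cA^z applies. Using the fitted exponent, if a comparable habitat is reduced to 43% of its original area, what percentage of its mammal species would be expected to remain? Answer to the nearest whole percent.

83%

z = ln(24/15) / ln(9.67/1.22) = 0.4700 / 2.0702 = 0.2270
S_new/S_old = (A_new/A_old)^z = 0.43^0.2270 = exp(0.2270 × -0.8440) = 0.8256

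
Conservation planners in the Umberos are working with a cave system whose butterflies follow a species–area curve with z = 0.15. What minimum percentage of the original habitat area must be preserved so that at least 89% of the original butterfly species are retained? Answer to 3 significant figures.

Need (A_new/A_old)^0.15 = 0.89, so A_new/A_old = 0.89^(1/0.15) = 0.89^6.667
ln(A_new/A_old) = ln 0.89 / 0.15 = -0.1165 / 0.15 = -0.7769
A_new/A_old = e^-0.7769 ≈ 0.4598

46.0%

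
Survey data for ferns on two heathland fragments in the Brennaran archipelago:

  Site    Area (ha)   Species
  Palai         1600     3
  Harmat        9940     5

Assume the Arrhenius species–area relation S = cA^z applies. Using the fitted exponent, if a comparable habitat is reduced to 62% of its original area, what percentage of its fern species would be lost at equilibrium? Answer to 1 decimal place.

z = ln(5/3) / ln(9940/1600) = 0.5108 / 1.8266 = 0.2797
S_new/S_old = (A_new/A_old)^z = 0.62^0.2797 = exp(0.2797 × -0.4780) = 0.8749
Fraction lost = 1 − 0.8749 = 0.1251

12.5%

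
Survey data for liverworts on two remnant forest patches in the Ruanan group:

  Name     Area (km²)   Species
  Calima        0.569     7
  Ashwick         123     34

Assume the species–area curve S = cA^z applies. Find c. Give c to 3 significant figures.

8.26

z = ln(S₂/S₁) / ln(A₂/A₁) = ln(34/7) / ln(123/0.569) = 1.5805 / 5.3761 = 0.2940
c = S₁ / A₁^z = 7 / 0.569^0.2940 = 7 / 0.8472 = 8.262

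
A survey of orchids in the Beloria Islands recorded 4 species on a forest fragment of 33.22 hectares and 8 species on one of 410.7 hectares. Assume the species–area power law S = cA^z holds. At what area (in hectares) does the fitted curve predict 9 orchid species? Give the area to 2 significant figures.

630 hectares

z = ln(8/4) / ln(410.7/33.22) = 0.6931 / 2.5147 = 0.2756
c = 4 / 33.22^0.2756 = 4 / 2.626 = 1.523
A = (9/1.523)^(1/0.2756) ⇒ ln A = ln(5.909)/0.2756 = 6.4452
A = e^6.4452 ≈ 629.7 hectares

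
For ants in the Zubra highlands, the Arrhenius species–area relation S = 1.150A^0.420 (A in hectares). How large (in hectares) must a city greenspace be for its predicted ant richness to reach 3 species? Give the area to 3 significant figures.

9.81 hectares

3 = 1.15 × A^0.42  ⇒  A^0.42 = 3/1.15 = 2.609
ln A = ln(2.609) / 0.42 = 0.9589 / 0.42 = 2.2830
A = e^2.2830 ≈ 9.806 hectares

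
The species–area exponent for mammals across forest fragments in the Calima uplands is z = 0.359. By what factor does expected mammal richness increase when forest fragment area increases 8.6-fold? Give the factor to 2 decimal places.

2.17

S₂/S₁ = (A₂/A₁)^z = 8.6^0.359
ln(S₂/S₁) = 0.359 × ln 8.6 = 0.359 × 2.1518 = 0.7725
S₂/S₁ = e^0.7725 ≈ 2.165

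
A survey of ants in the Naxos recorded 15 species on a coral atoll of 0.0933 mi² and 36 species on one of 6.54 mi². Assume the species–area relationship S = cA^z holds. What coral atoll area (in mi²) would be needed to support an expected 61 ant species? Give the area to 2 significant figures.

z = ln(36/15) / ln(6.54/0.0933) = 0.8755 / 4.2499 = 0.2060
c = 15 / 0.0933^0.2060 = 15 / 0.6135 = 24.45
A = (61/24.45)^(1/0.2060) ⇒ ln A = ln(2.495)/0.2060 = 4.4379
A = e^4.4379 ≈ 84.6 mi²

85 mi²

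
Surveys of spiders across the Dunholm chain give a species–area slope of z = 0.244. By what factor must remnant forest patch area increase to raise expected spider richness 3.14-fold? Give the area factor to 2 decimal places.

108.79

(A₂/A₁)^0.244 = 3.14, so A₂/A₁ = 3.14^(1/0.244) = 3.14^4.098
ln(A₂/A₁) = ln 3.14 / 0.244 = 1.1442 / 0.244 = 4.6894
A₂/A₁ = e^4.6894 ≈ 108.8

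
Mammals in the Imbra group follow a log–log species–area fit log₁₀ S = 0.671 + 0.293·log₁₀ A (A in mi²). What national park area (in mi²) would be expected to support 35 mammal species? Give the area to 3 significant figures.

35 = 4.688 × A^0.293  ⇒  A^0.293 = 35/4.688 = 7.466
ln A = ln(7.466) / 0.293 = 2.0103 / 0.293 = 6.8611
A = e^6.8611 ≈ 954.5 mi²

954 mi²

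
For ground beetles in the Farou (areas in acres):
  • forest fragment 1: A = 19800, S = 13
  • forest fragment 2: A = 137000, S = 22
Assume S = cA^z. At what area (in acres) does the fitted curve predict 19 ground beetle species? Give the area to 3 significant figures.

z = ln(22/13) / ln(137000/19800) = 0.5261 / 1.9343 = 0.2720
c = 13 / 19800^0.2720 = 13 / 14.74 = 0.8817
A = (19/0.8817)^(1/0.2720) ⇒ ln A = ln(21.55)/0.2720 = 11.2887
A = e^11.2887 ≈ 79915 acres

79900 acres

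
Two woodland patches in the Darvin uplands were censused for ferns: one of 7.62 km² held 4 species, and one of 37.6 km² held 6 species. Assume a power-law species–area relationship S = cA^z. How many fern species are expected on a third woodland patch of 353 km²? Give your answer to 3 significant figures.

10.6

z = ln(6/4) / ln(37.6/7.62) = 0.4055 / 1.5962 = 0.2540
c = 4 / 7.62^0.2540 = 4 / 1.675 = 2.388
S₃ = 2.388 × 353^0.2540 = 2.388 × 4.438 ≈ 10.6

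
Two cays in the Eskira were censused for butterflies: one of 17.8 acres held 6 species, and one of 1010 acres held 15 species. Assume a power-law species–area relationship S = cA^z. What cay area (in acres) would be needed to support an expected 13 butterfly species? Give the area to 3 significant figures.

z = ln(15/6) / ln(1010/17.8) = 0.9163 / 4.0385 = 0.2269
c = 6 / 17.8^0.2269 = 6 / 1.922 = 3.122
A = (13/3.122)^(1/0.2269) ⇒ ln A = ln(4.164)/0.2269 = 6.2870
A = e^6.2870 ≈ 537.5 acres

538 acres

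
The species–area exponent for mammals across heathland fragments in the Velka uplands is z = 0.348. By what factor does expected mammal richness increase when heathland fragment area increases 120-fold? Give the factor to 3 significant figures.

5.29

S₂/S₁ = (A₂/A₁)^z = 120^0.348
ln(S₂/S₁) = 0.348 × ln 120 = 0.348 × 4.7875 = 1.6660
S₂/S₁ = e^1.6660 ≈ 5.291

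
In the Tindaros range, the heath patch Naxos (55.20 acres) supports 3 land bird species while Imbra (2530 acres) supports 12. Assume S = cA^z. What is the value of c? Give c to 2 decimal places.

0.70

z = ln(S₂/S₁) / ln(A₂/A₁) = ln(12/3) / ln(2530/55.2) = 1.3863 / 3.8250 = 0.3624
c = S₁ / A₁^z = 3 / 55.2^0.3624 = 3 / 4.279 = 0.7011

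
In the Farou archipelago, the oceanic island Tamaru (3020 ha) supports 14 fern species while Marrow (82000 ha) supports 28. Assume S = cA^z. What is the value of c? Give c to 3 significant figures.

2.60

z = ln(S₂/S₁) / ln(A₂/A₁) = ln(28/14) / ln(82000/3020) = 0.6931 / 3.3015 = 0.2100
c = S₁ / A₁^z = 14 / 3020^0.2100 = 14 / 5.378 = 2.603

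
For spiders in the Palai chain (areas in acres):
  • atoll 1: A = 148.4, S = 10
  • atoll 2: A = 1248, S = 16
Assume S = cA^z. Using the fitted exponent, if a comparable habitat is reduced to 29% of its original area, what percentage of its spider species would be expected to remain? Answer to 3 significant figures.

z = ln(16/10) / ln(1248/148.4) = 0.4700 / 2.1294 = 0.2207
S_new/S_old = (A_new/A_old)^z = 0.29^0.2207 = exp(0.2207 × -1.2379) = 0.7609

76.1%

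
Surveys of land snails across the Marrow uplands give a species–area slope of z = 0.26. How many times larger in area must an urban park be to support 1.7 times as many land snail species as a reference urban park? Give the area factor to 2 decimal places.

7.70

(A₂/A₁)^0.26 = 1.7, so A₂/A₁ = 1.7^(1/0.26) = 1.7^3.846
ln(A₂/A₁) = ln 1.7 / 0.26 = 0.5306 / 0.26 = 2.0409
A₂/A₁ = e^2.0409 ≈ 7.697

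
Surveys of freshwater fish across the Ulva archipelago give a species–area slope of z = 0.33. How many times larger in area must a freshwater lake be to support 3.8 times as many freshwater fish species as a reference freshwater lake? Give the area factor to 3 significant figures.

(A₂/A₁)^0.33 = 3.8, so A₂/A₁ = 3.8^(1/0.33) = 3.8^3.03
ln(A₂/A₁) = ln 3.8 / 0.33 = 1.3350 / 0.33 = 4.0455
A₂/A₁ = e^4.0455 ≈ 57.14

57.1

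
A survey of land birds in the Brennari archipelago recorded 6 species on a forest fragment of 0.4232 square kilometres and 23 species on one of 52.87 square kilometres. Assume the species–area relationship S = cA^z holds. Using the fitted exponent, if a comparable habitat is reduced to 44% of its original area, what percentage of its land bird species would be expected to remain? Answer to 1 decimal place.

z = ln(23/6) / ln(52.87/0.4232) = 1.3437 / 4.8277 = 0.2783
S_new/S_old = (A_new/A_old)^z = 0.44^0.2783 = exp(0.2783 × -0.8210) = 0.7957

79.6%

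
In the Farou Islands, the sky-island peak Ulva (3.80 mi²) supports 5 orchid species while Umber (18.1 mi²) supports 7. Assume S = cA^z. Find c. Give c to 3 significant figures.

z = ln(S₂/S₁) / ln(A₂/A₁) = ln(7/5) / ln(18.1/3.8) = 0.3365 / 1.5609 = 0.2156
c = S₁ / A₁^z = 5 / 3.8^0.2156 = 5 / 1.333 = 3.75

3.75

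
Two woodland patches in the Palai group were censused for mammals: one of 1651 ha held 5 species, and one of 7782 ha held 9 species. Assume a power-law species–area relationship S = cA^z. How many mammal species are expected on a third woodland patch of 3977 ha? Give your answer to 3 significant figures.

z = ln(9/5) / ln(7782/1651) = 0.5878 / 1.5504 = 0.3791
c = 5 / 1651^0.3791 = 5 / 16.59 = 0.3014
S₃ = 0.3014 × 3977^0.3791 = 0.3014 × 23.15 ≈ 6.978

6.98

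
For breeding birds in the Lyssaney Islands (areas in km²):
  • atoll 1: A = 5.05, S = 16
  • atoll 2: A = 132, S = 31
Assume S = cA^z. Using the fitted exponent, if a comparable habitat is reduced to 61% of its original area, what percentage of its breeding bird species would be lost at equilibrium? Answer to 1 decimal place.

9.5%

z = ln(31/16) / ln(132/5.05) = 0.6614 / 3.2634 = 0.2027
S_new/S_old = (A_new/A_old)^z = 0.61^0.2027 = exp(0.2027 × -0.4943) = 0.9047
Fraction lost = 1 − 0.9047 = 0.09532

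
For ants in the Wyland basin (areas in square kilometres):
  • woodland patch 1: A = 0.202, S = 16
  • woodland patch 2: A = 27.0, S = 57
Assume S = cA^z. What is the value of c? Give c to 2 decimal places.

z = ln(S₂/S₁) / ln(A₂/A₁) = ln(57/16) / ln(27/0.202) = 1.2705 / 4.8953 = 0.2595
c = S₁ / A₁^z = 16 / 0.202^0.2595 = 16 / 0.6603 = 24.23

24.23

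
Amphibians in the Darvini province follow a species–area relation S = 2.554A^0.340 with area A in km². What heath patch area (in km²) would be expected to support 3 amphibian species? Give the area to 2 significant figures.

1.6 km²

3 = 2.554 × A^0.34  ⇒  A^0.34 = 3/2.554 = 1.175
ln A = ln(1.175) / 0.34 = 0.1610 / 0.34 = 0.4734
A = e^0.4734 ≈ 1.605 km²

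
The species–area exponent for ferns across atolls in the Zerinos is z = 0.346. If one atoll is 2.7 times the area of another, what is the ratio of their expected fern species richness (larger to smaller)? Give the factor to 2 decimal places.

S₂/S₁ = (A₂/A₁)^z = 2.7^0.346
ln(S₂/S₁) = 0.346 × ln 2.7 = 0.346 × 0.9933 = 0.3437
S₂/S₁ = e^0.3437 ≈ 1.41

1.41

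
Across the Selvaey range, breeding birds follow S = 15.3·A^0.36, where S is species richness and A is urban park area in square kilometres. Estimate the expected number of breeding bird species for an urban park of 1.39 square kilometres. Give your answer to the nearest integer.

S = 15.3 × 1.39^0.36
ln S = ln 15.3 + 0.36 × ln 1.39 = 2.7279 + 0.36 × 0.3293 = 2.8464
S = e^2.8464 ≈ 17.23

17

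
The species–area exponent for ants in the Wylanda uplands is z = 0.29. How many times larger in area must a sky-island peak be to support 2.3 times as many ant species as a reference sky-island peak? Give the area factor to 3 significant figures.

17.7

(A₂/A₁)^0.29 = 2.3, so A₂/A₁ = 2.3^(1/0.29) = 2.3^3.448
ln(A₂/A₁) = ln 2.3 / 0.29 = 0.8329 / 0.29 = 2.8721
A₂/A₁ = e^2.8721 ≈ 17.67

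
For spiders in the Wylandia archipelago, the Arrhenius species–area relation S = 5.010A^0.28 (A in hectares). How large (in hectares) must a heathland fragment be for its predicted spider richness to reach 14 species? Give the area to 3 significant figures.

14 = 5.01 × A^0.28  ⇒  A^0.28 = 14/5.01 = 2.794
ln A = ln(2.794) / 0.28 = 1.0276 / 0.28 = 3.6701
A = e^3.6701 ≈ 39.25 hectares

39.3 hectares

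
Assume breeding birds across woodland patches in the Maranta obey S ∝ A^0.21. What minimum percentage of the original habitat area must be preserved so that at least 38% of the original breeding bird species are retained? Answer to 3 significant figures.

0.998%

Need (A_new/A_old)^0.21 = 0.38, so A_new/A_old = 0.38^(1/0.21) = 0.38^4.762
ln(A_new/A_old) = ln 0.38 / 0.21 = -0.9676 / 0.21 = -4.6075
A_new/A_old = e^-4.6075 ≈ 0.009976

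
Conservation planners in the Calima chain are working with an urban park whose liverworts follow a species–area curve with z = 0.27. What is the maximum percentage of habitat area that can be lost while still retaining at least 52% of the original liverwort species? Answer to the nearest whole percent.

91%

Need (A_new/A_old)^0.27 = 0.52, so A_new/A_old = 0.52^(1/0.27) = 0.52^3.704
ln(A_new/A_old) = ln 0.52 / 0.27 = -0.6539 / 0.27 = -2.4219
A_new/A_old = e^-2.4219 ≈ 0.08875
Fraction that can be lost = 1 − 0.08875 = 0.9113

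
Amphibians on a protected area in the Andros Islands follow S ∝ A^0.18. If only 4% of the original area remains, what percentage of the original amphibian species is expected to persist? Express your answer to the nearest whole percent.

56%

S_new/S_old = (A_new/A_old)^z = 0.04^0.18
= exp(0.18 × ln 0.04) = exp(0.18 × -3.2189) = exp(-0.5794) ≈ 0.5602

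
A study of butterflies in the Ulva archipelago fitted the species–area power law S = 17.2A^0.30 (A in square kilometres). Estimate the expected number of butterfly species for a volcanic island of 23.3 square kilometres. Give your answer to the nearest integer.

44

S = 17.2 × 23.3^0.3 = 17.2 × 2.572 ≈ 44.23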